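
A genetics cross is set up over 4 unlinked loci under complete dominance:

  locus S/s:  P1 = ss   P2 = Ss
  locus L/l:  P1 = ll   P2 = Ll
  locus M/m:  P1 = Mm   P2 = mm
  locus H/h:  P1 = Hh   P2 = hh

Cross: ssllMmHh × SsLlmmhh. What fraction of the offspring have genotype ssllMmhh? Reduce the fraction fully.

P(ssllMmhh) = 1/16

ssllMmHh gametes: slMH×4, slMh×4, slmH×4, slmh×4
SsLlmmhh gametes: SLmh×4, Slmh×4, sLmh×4, slmh×4
ssllMmHh×SsLlmmhh grid (16·16=256): SsLlMmHh=16 SsLlMmhh=16 SsLlmmHh=16 SsLlmmhh=16 SsllMmHh=16 SsllMmhh=16 SsllmmHh=16 Ssllmmhh=16 ssLlMmHh=16 ssLlMmhh=16 ssLlmmHh=16 ssLlmmhh=16 ssllMmHh=16 ssllMmhh=16 ssllmmHh=16 ssllmmhh=16
ssllMmhh hits 16/256; gcd=16; 16÷16/256÷16 = 1/16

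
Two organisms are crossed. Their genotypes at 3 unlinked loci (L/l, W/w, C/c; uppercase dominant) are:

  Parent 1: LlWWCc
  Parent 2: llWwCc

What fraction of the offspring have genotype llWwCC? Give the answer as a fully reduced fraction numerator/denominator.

LlWWCc gametes: LWC×2, LWc×2, lWC×2, lWc×2
llWwCc gametes: lWC×2, lWc×2, lwC×2, lwc×2
LlWWCc×llWwCc grid (8·8=64): LlWWCC=4 LlWWCc=8 LlWWcc=4 LlWwCC=4 LlWwCc=8 LlWwcc=4 llWWCC=4 llWWCc=8 llWWcc=4 llWwCC=4 llWwCc=8 llWwcc=4
llWwCC hits 4/64; gcd=4; 4÷4/64÷4 = 1/16

P(llWwCC) = 1/16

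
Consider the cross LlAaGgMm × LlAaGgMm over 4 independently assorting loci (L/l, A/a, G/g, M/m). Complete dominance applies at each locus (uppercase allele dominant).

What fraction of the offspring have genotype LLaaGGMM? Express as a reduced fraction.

P(LLaaGGMM) = 1/256

LlAaGgMm gametes: LAGM×1, LAGm×1, LAgM×1, LAgm×1, LaGM×1, LaGm×1, LagM×1, Lagm×1, lAGM×1, lAGm×1, lAgM×1, lAgm×1, laGM×1, laGm×1, lagM×1, lagm×1
LlAaGgMm gametes: LAGM×1, LAGm×1, LAgM×1, LAgm×1, LaGM×1, LaGm×1, LagM×1, Lagm×1, lAGM×1, lAGm×1, lAgM×1, lAgm×1, laGM×1, laGm×1, lagM×1, lagm×1
LlAaGgMm×LlAaGgMm grid (16·16=256): LLAAGGMM=1 LLAAGGMm=2 LLAAGGmm=1 LLAAGgMM=2 LLAAGgMm=4 LLAAGgmm=2 LLAAggMM=1 LLAAggMm=2 LLAAggmm=1 LLAaGGMM=2 LLAaGGMm=4 LLAaGGmm=2 LLAaGgMM=4 LLAaGgMm=8 LLAaGgmm=4 LLAaggMM=2 LLAaggMm=4 LLAaggmm=2 LLaaGGMM=1 LLaaGGMm=2 LLaaGGmm=1 LLaaGgMM=2 LLaaGgMm=4 LLaaGgmm=2 LLaaggMM=1 LLaaggMm=2 LLaaggmm=1 LlAAGGMM=2 LlAAGGMm=4 LlAAGGmm=2 LlAAGgMM=4 LlAAGgMm=8 LlAAGgmm=4 LlAAggMM=2 LlAAggMm=4 LlAAggmm=2 LlAaGGMM=4 LlAaGGMm=8 LlAaGGmm=4 LlAaGgMM=8 LlAaGgMm=16 LlAaGgmm=8 LlAaggMM=4 LlAaggMm=8 LlAaggmm=4 LlaaGGMM=2 LlaaGGMm=4 LlaaGGmm=2 LlaaGgMM=4 LlaaGgMm=8 LlaaGgmm=4 LlaaggMM=2 LlaaggMm=4 Llaaggmm=2 llAAGGMM=1 llAAGGMm=2 llAAGGmm=1 llAAGgMM=2 llAAGgMm=4 llAAGgmm=2 llAAggMM=1 llAAggMm=2 llAAggmm=1 llAaGGMM=2 llAaGGMm=4 llAaGGmm=2 llAaGgMM=4 llAaGgMm=8 llAaGgmm=4 llAaggMM=2 llAaggMm=4 llAaggmm=2 llaaGGMM=1 llaaGGMm=2 llaaGGmm=1 llaaGgMM=2 llaaGgMm=4 llaaGgmm=2 llaaggMM=1 llaaggMm=2 llaaggmm=1
LLaaGGMM hits 1/256; gcd=1; 1÷1/256÷1 = 1/256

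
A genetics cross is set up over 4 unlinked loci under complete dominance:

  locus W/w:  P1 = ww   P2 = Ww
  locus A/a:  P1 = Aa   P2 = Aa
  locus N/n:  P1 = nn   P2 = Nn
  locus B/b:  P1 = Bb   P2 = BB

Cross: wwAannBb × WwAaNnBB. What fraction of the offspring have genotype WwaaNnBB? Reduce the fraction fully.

P(WwaaNnBB) = 1/32

wwAannBb gametes: wAnB×4, wAnb×4, wanB×4, wanb×4
WwAaNnBB gametes: WANB×2, WAnB×2, WaNB×2, WanB×2, wANB×2, wAnB×2, waNB×2, wanB×2
wwAannBb×WwAaNnBB grid (16·16=256): WwAANnBB=8 WwAANnBb=8 WwAAnnBB=8 WwAAnnBb=8 WwAaNnBB=16 WwAaNnBb=16 WwAannBB=16 WwAannBb=16 WwaaNnBB=8 WwaaNnBb=8 WwaannBB=8 WwaannBb=8 wwAANnBB=8 wwAANnBb=8 wwAAnnBB=8 wwAAnnBb=8 wwAaNnBB=16 wwAaNnBb=16 wwAannBB=16 wwAannBb=16 wwaaNnBB=8 wwaaNnBb=8 wwaannBB=8 wwaannBb=8
WwaaNnBB hits 8/256; gcd=8; 8÷8/256÷8 = 1/32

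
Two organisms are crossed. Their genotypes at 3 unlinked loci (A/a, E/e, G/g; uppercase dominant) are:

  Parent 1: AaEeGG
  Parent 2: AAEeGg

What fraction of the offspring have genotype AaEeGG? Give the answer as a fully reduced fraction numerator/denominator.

P(AaEeGG) = 1/8

AaEeGG gametes: AEG×2, AeG×2, aEG×2, aeG×2
AAEeGg gametes: AEG×2, AEg×2, AeG×2, Aeg×2
AaEeGG×AAEeGg grid (8·8=64): AAEEGG=4 AAEEGg=4 AAEeGG=8 AAEeGg=8 AAeeGG=4 AAeeGg=4 AaEEGG=4 AaEEGg=4 AaEeGG=8 AaEeGg=8 AaeeGG=4 AaeeGg=4
AaEeGG hits 8/64; gcd=8; 8÷8/64÷8 = 1/8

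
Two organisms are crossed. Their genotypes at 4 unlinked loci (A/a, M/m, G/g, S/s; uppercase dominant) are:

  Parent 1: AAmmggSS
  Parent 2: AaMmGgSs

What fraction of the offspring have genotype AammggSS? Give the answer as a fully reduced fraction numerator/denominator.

P(AammggSS) = 1/16

AAmmggSS gametes: AmgS×16
AaMmGgSs gametes: AMGS×1, AMGs×1, AMgS×1, AMgs×1, AmGS×1, AmGs×1, AmgS×1, Amgs×1, aMGS×1, aMGs×1, aMgS×1, aMgs×1, amGS×1, amGs×1, amgS×1, amgs×1
AAmmggSS×AaMmGgSs grid (16·16=256): AAMmGgSS=16 AAMmGgSs=16 AAMmggSS=16 AAMmggSs=16 AAmmGgSS=16 AAmmGgSs=16 AAmmggSS=16 AAmmggSs=16 AaMmGgSS=16 AaMmGgSs=16 AaMmggSS=16 AaMmggSs=16 AammGgSS=16 AammGgSs=16 AammggSS=16 AammggSs=16
AammggSS hits 16/256; gcd=16; 16÷16/256÷16 = 1/16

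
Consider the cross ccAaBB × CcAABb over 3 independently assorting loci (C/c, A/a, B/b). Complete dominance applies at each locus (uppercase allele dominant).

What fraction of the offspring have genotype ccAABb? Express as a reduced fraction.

ccAaBB gametes: cAB×4, caB×4
CcAABb gametes: CAB×2, CAb×2, cAB×2, cAb×2
ccAaBB×CcAABb grid (8·8=64): CcAABB=8 CcAABb=8 CcAaBB=8 CcAaBb=8 ccAABB=8 ccAABb=8 ccAaBB=8 ccAaBb=8
ccAABb hits 8/64; gcd=8; 8÷8/64÷8 = 1/8

P(ccAABb) = 1/8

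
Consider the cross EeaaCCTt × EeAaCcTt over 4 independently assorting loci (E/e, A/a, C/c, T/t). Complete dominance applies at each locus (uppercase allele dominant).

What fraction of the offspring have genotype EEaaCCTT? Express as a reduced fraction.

EeaaCCTt gametes: EaCT×4, EaCt×4, eaCT×4, eaCt×4
EeAaCcTt gametes: EACT×1, EACt×1, EAcT×1, EAct×1, EaCT×1, EaCt×1, EacT×1, Eact×1, eACT×1, eACt×1, eAcT×1, eAct×1, eaCT×1, eaCt×1, eacT×1, eact×1
EeaaCCTt×EeAaCcTt grid (16·16=256): EEAaCCTT=4 EEAaCCTt=8 EEAaCCtt=4 EEAaCcTT=4 EEAaCcTt=8 EEAaCctt=4 EEaaCCTT=4 EEaaCCTt=8 EEaaCCtt=4 EEaaCcTT=4 EEaaCcTt=8 EEaaCctt=4 EeAaCCTT=8 EeAaCCTt=16 EeAaCCtt=8 EeAaCcTT=8 EeAaCcTt=16 EeAaCctt=8 EeaaCCTT=8 EeaaCCTt=16 EeaaCCtt=8 EeaaCcTT=8 EeaaCcTt=16 EeaaCctt=8 eeAaCCTT=4 eeAaCCTt=8 eeAaCCtt=4 eeAaCcTT=4 eeAaCcTt=8 eeAaCctt=4 eeaaCCTT=4 eeaaCCTt=8 eeaaCCtt=4 eeaaCcTT=4 eeaaCcTt=8 eeaaCctt=4
EEaaCCTT hits 4/256; gcd=4; 4÷4/256÷4 = 1/64

P(EEaaCCTT) = 1/64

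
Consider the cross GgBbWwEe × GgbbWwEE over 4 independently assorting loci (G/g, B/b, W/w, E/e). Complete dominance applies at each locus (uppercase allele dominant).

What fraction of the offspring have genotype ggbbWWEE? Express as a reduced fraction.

P(ggbbWWEE) = 1/64

GgBbWwEe gametes: GBWE×1, GBWe×1, GBwE×1, GBwe×1, GbWE×1, GbWe×1, GbwE×1, Gbwe×1, gBWE×1, gBWe×1, gBwE×1, gBwe×1, gbWE×1, gbWe×1, gbwE×1, gbwe×1
GgbbWwEE gametes: GbWE×4, GbwE×4, gbWE×4, gbwE×4
GgBbWwEe×GgbbWwEE grid (16·16=256): GGBbWWEE=4 GGBbWWEe=4 GGBbWwEE=8 GGBbWwEe=8 GGBbwwEE=4 GGBbwwEe=4 GGbbWWEE=4 GGbbWWEe=4 GGbbWwEE=8 GGbbWwEe=8 GGbbwwEE=4 GGbbwwEe=4 GgBbWWEE=8 GgBbWWEe=8 GgBbWwEE=16 GgBbWwEe=16 GgBbwwEE=8 GgBbwwEe=8 GgbbWWEE=8 GgbbWWEe=8 GgbbWwEE=16 GgbbWwEe=16 GgbbwwEE=8 GgbbwwEe=8 ggBbWWEE=4 ggBbWWEe=4 ggBbWwEE=8 ggBbWwEe=8 ggBbwwEE=4 ggBbwwEe=4 ggbbWWEE=4 ggbbWWEe=4 ggbbWwEE=8 ggbbWwEe=8 ggbbwwEE=4 ggbbwwEe=4
ggbbWWEE hits 4/256; gcd=4; 4÷4/256÷4 = 1/64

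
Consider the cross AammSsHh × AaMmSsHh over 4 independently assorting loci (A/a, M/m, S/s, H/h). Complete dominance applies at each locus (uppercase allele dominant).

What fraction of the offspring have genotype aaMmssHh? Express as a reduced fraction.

AammSsHh gametes: AmSH×2, AmSh×2, AmsH×2, Amsh×2, amSH×2, amSh×2, amsH×2, amsh×2
AaMmSsHh gametes: AMSH×1, AMSh×1, AMsH×1, AMsh×1, AmSH×1, AmSh×1, AmsH×1, Amsh×1, aMSH×1, aMSh×1, aMsH×1, aMsh×1, amSH×1, amSh×1, amsH×1, amsh×1
AammSsHh×AaMmSsHh grid (16·16=256): AAMmSSHH=2 AAMmSSHh=4 AAMmSShh=2 AAMmSsHH=4 AAMmSsHh=8 AAMmSshh=4 AAMmssHH=2 AAMmssHh=4 AAMmsshh=2 AAmmSSHH=2 AAmmSSHh=4 AAmmSShh=2 AAmmSsHH=4 AAmmSsHh=8 AAmmSshh=4 AAmmssHH=2 AAmmssHh=4 AAmmsshh=2 AaMmSSHH=4 AaMmSSHh=8 AaMmSShh=4 AaMmSsHH=8 AaMmSsHh=16 AaMmSshh=8 AaMmssHH=4 AaMmssHh=8 AaMmsshh=4 AammSSHH=4 AammSSHh=8 AammSShh=4 AammSsHH=8 AammSsHh=16 AammSshh=8 AammssHH=4 AammssHh=8 Aammsshh=4 aaMmSSHH=2 aaMmSSHh=4 aaMmSShh=2 aaMmSsHH=4 aaMmSsHh=8 aaMmSshh=4 aaMmssHH=2 aaMmssHh=4 aaMmsshh=2 aammSSHH=2 aammSSHh=4 aammSShh=2 aammSsHH=4 aammSsHh=8 aammSshh=4 aammssHH=2 aammssHh=4 aammsshh=2
aaMmssHh hits 4/256; gcd=4; 4÷4/256÷4 = 1/64

P(aaMmssHh) = 1/64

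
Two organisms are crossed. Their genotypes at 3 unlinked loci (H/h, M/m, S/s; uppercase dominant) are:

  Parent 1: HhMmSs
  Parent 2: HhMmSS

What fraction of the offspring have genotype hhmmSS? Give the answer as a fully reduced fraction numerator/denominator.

P(hhmmSS) = 1/32

HhMmSs gametes: HMS×1, HMs×1, HmS×1, Hms×1, hMS×1, hMs×1, hmS×1, hms×1
HhMmSS gametes: HMS×2, HmS×2, hMS×2, hmS×2
HhMmSs×HhMmSS grid (8·8=64): HHMMSS=2 HHMMSs=2 HHMmSS=4 HHMmSs=4 HHmmSS=2 HHmmSs=2 HhMMSS=4 HhMMSs=4 HhMmSS=8 HhMmSs=8 HhmmSS=4 HhmmSs=4 hhMMSS=2 hhMMSs=2 hhMmSS=4 hhMmSs=4 hhmmSS=2 hhmmSs=2
hhmmSS hits 2/64; gcd=2; 2÷2/64÷2 = 1/32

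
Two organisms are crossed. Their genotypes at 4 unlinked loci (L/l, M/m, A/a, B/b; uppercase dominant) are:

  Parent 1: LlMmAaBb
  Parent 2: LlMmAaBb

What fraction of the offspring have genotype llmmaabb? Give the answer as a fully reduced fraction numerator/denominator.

LlMmAaBb gametes: LMAB×1, LMAb×1, LMaB×1, LMab×1, LmAB×1, LmAb×1, LmaB×1, Lmab×1, lMAB×1, lMAb×1, lMaB×1, lMab×1, lmAB×1, lmAb×1, lmaB×1, lmab×1
LlMmAaBb gametes: LMAB×1, LMAb×1, LMaB×1, LMab×1, LmAB×1, LmAb×1, LmaB×1, Lmab×1, lMAB×1, lMAb×1, lMaB×1, lMab×1, lmAB×1, lmAb×1, lmaB×1, lmab×1
LlMmAaBb×LlMmAaBb grid (16·16=256): LLMMAABB=1 LLMMAABb=2 LLMMAAbb=1 LLMMAaBB=2 LLMMAaBb=4 LLMMAabb=2 LLMMaaBB=1 LLMMaaBb=2 LLMMaabb=1 LLMmAABB=2 LLMmAABb=4 LLMmAAbb=2 LLMmAaBB=4 LLMmAaBb=8 LLMmAabb=4 LLMmaaBB=2 LLMmaaBb=4 LLMmaabb=2 LLmmAABB=1 LLmmAABb=2 LLmmAAbb=1 LLmmAaBB=2 LLmmAaBb=4 LLmmAabb=2 LLmmaaBB=1 LLmmaaBb=2 LLmmaabb=1 LlMMAABB=2 LlMMAABb=4 LlMMAAbb=2 LlMMAaBB=4 LlMMAaBb=8 LlMMAabb=4 LlMMaaBB=2 LlMMaaBb=4 LlMMaabb=2 LlMmAABB=4 LlMmAABb=8 LlMmAAbb=4 LlMmAaBB=8 LlMmAaBb=16 LlMmAabb=8 LlMmaaBB=4 LlMmaaBb=8 LlMmaabb=4 LlmmAABB=2 LlmmAABb=4 LlmmAAbb=2 LlmmAaBB=4 LlmmAaBb=8 LlmmAabb=4 LlmmaaBB=2 LlmmaaBb=4 Llmmaabb=2 llMMAABB=1 llMMAABb=2 llMMAAbb=1 llMMAaBB=2 llMMAaBb=4 llMMAabb=2 llMMaaBB=1 llMMaaBb=2 llMMaabb=1 llMmAABB=2 llMmAABb=4 llMmAAbb=2 llMmAaBB=4 llMmAaBb=8 llMmAabb=4 llMmaaBB=2 llMmaaBb=4 llMmaabb=2 llmmAABB=1 llmmAABb=2 llmmAAbb=1 llmmAaBB=2 llmmAaBb=4 llmmAabb=2 llmmaaBB=1 llmmaaBb=2 llmmaabb=1
llmmaabb hits 1/256; gcd=1; 1÷1/256÷1 = 1/256

P(llmmaabb) = 1/256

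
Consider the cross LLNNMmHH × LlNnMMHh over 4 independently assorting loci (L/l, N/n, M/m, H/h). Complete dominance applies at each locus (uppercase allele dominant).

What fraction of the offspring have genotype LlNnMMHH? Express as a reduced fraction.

LLNNMmHH gametes: LNMH×8, LNmH×8
LlNnMMHh gametes: LNMH×2, LNMh×2, LnMH×2, LnMh×2, lNMH×2, lNMh×2, lnMH×2, lnMh×2
LLNNMmHH×LlNnMMHh grid (16·16=256): LLNNMMHH=16 LLNNMMHh=16 LLNNMmHH=16 LLNNMmHh=16 LLNnMMHH=16 LLNnMMHh=16 LLNnMmHH=16 LLNnMmHh=16 LlNNMMHH=16 LlNNMMHh=16 LlNNMmHH=16 LlNNMmHh=16 LlNnMMHH=16 LlNnMMHh=16 LlNnMmHH=16 LlNnMmHh=16
LlNnMMHH hits 16/256; gcd=16; 16÷16/256÷16 = 1/16

P(LlNnMMHH) = 1/16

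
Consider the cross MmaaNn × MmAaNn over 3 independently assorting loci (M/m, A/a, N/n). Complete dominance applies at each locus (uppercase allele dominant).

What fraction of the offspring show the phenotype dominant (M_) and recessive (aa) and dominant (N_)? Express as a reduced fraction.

P(M_ aa N_) = 9/32

MmaaNn gametes: MaN×2, Man×2, maN×2, man×2
MmAaNn gametes: MAN×1, MAn×1, MaN×1, Man×1, mAN×1, mAn×1, maN×1, man×1
MmaaNn×MmAaNn grid (8·8=64): MMAaNN=2 MMAaNn=4 MMAann=2 MMaaNN=2 MMaaNn=4 MMaann=2 MmAaNN=4 MmAaNn=8 MmAann=4 MmaaNN=4 MmaaNn=8 Mmaann=4 mmAaNN=2 mmAaNn=4 mmAann=2 mmaaNN=2 mmaaNn=4 mmaann=2
M_ aa N_ hits 18/64; gcd=2; 18÷2/64÷2 = 9/32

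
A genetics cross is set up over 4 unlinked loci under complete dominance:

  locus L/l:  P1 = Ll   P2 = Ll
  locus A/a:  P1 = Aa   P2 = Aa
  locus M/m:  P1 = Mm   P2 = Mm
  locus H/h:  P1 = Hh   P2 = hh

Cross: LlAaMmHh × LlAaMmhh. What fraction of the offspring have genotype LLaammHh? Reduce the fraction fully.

P(LLaammHh) = 1/128

LlAaMmHh gametes: LAMH×1, LAMh×1, LAmH×1, LAmh×1, LaMH×1, LaMh×1, LamH×1, Lamh×1, lAMH×1, lAMh×1, lAmH×1, lAmh×1, laMH×1, laMh×1, lamH×1, lamh×1
LlAaMmhh gametes: LAMh×2, LAmh×2, LaMh×2, Lamh×2, lAMh×2, lAmh×2, laMh×2, lamh×2
LlAaMmHh×LlAaMmhh grid (16·16=256): LLAAMMHh=2 LLAAMMhh=2 LLAAMmHh=4 LLAAMmhh=4 LLAAmmHh=2 LLAAmmhh=2 LLAaMMHh=4 LLAaMMhh=4 LLAaMmHh=8 LLAaMmhh=8 LLAammHh=4 LLAammhh=4 LLaaMMHh=2 LLaaMMhh=2 LLaaMmHh=4 LLaaMmhh=4 LLaammHh=2 LLaammhh=2 LlAAMMHh=4 LlAAMMhh=4 LlAAMmHh=8 LlAAMmhh=8 LlAAmmHh=4 LlAAmmhh=4 LlAaMMHh=8 LlAaMMhh=8 LlAaMmHh=16 LlAaMmhh=16 LlAammHh=8 LlAammhh=8 LlaaMMHh=4 LlaaMMhh=4 LlaaMmHh=8 LlaaMmhh=8 LlaammHh=4 Llaammhh=4 llAAMMHh=2 llAAMMhh=2 llAAMmHh=4 llAAMmhh=4 llAAmmHh=2 llAAmmhh=2 llAaMMHh=4 llAaMMhh=4 llAaMmHh=8 llAaMmhh=8 llAammHh=4 llAammhh=4 llaaMMHh=2 llaaMMhh=2 llaaMmHh=4 llaaMmhh=4 llaammHh=2 llaammhh=2
LLaammHh hits 2/256; gcd=2; 2÷2/256÷2 = 1/128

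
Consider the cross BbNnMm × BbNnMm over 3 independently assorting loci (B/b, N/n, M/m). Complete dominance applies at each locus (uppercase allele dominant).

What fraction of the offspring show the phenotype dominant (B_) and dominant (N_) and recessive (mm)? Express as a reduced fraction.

BbNnMm gametes: BNM×1, BNm×1, BnM×1, Bnm×1, bNM×1, bNm×1, bnM×1, bnm×1
BbNnMm gametes: BNM×1, BNm×1, BnM×1, Bnm×1, bNM×1, bNm×1, bnM×1, bnm×1
BbNnMm×BbNnMm grid (8·8=64): BBNNMM=1 BBNNMm=2 BBNNmm=1 BBNnMM=2 BBNnMm=4 BBNnmm=2 BBnnMM=1 BBnnMm=2 BBnnmm=1 BbNNMM=2 BbNNMm=4 BbNNmm=2 BbNnMM=4 BbNnMm=8 BbNnmm=4 BbnnMM=2 BbnnMm=4 Bbnnmm=2 bbNNMM=1 bbNNMm=2 bbNNmm=1 bbNnMM=2 bbNnMm=4 bbNnmm=2 bbnnMM=1 bbnnMm=2 bbnnmm=1
B_ N_ mm hits 9/64; gcd=1; 9÷1/64÷1 = 9/64

P(B_ N_ mm) = 9/64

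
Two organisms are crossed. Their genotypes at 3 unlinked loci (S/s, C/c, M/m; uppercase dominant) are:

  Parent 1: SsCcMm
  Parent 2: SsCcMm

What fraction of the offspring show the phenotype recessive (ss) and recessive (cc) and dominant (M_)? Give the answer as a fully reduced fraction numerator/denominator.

SsCcMm gametes: SCM×1, SCm×1, ScM×1, Scm×1, sCM×1, sCm×1, scM×1, scm×1
SsCcMm gametes: SCM×1, SCm×1, ScM×1, Scm×1, sCM×1, sCm×1, scM×1, scm×1
SsCcMm×SsCcMm grid (8·8=64): SSCCMM=1 SSCCMm=2 SSCCmm=1 SSCcMM=2 SSCcMm=4 SSCcmm=2 SSccMM=1 SSccMm=2 SSccmm=1 SsCCMM=2 SsCCMm=4 SsCCmm=2 SsCcMM=4 SsCcMm=8 SsCcmm=4 SsccMM=2 SsccMm=4 Ssccmm=2 ssCCMM=1 ssCCMm=2 ssCCmm=1 ssCcMM=2 ssCcMm=4 ssCcmm=2 ssccMM=1 ssccMm=2 ssccmm=1
ss cc M_ hits 3/64; gcd=1; 3÷1/64÷1 = 3/64

P(ss cc M_) = 3/64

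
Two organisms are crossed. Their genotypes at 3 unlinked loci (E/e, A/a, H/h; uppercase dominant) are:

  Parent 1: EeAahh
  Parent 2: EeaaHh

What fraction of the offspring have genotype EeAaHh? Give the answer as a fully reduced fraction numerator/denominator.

P(EeAaHh) = 1/8

EeAahh gametes: EAh×2, Eah×2, eAh×2, eah×2
EeaaHh gametes: EaH×2, Eah×2, eaH×2, eah×2
EeAahh×EeaaHh grid (8·8=64): EEAaHh=4 EEAahh=4 EEaaHh=4 EEaahh=4 EeAaHh=8 EeAahh=8 EeaaHh=8 Eeaahh=8 eeAaHh=4 eeAahh=4 eeaaHh=4 eeaahh=4
EeAaHh hits 8/64; gcd=8; 8÷8/64÷8 = 1/8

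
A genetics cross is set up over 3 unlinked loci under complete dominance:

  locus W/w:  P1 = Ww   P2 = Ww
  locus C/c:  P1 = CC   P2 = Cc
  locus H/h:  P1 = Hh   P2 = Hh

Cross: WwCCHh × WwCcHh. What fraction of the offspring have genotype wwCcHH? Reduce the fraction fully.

WwCCHh gametes: WCH×2, WCh×2, wCH×2, wCh×2
WwCcHh gametes: WCH×1, WCh×1, WcH×1, Wch×1, wCH×1, wCh×1, wcH×1, wch×1
WwCCHh×WwCcHh grid (8·8=64): WWCCHH=2 WWCCHh=4 WWCChh=2 WWCcHH=2 WWCcHh=4 WWCchh=2 WwCCHH=4 WwCCHh=8 WwCChh=4 WwCcHH=4 WwCcHh=8 WwCchh=4 wwCCHH=2 wwCCHh=4 wwCChh=2 wwCcHH=2 wwCcHh=4 wwCchh=2
wwCcHH hits 2/64; gcd=2; 2÷2/64÷2 = 1/32

P(wwCcHH) = 1/32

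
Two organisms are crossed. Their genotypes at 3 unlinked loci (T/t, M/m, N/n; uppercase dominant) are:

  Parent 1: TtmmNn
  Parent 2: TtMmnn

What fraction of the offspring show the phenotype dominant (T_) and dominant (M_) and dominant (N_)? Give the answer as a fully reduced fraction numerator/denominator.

TtmmNn gametes: TmN×2, Tmn×2, tmN×2, tmn×2
TtMmnn gametes: TMn×2, Tmn×2, tMn×2, tmn×2
TtmmNn×TtMmnn grid (8·8=64): TTMmNn=4 TTMmnn=4 TTmmNn=4 TTmmnn=4 TtMmNn=8 TtMmnn=8 TtmmNn=8 Ttmmnn=8 ttMmNn=4 ttMmnn=4 ttmmNn=4 ttmmnn=4
T_ M_ N_ hits 12/64; gcd=4; 12÷4/64÷4 = 3/16

P(T_ M_ N_) = 3/16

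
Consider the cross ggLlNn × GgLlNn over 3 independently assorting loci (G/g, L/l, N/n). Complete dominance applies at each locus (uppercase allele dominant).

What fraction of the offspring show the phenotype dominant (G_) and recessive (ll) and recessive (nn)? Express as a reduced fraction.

P(G_ ll nn) = 1/32

ggLlNn gametes: gLN×2, gLn×2, glN×2, gln×2
GgLlNn gametes: GLN×1, GLn×1, GlN×1, Gln×1, gLN×1, gLn×1, glN×1, gln×1
ggLlNn×GgLlNn grid (8·8=64): GgLLNN=2 GgLLNn=4 GgLLnn=2 GgLlNN=4 GgLlNn=8 GgLlnn=4 GgllNN=2 GgllNn=4 Ggllnn=2 ggLLNN=2 ggLLNn=4 ggLLnn=2 ggLlNN=4 ggLlNn=8 ggLlnn=4 ggllNN=2 ggllNn=4 ggllnn=2
G_ ll nn hits 2/64; gcd=2; 2÷2/64÷2 = 1/32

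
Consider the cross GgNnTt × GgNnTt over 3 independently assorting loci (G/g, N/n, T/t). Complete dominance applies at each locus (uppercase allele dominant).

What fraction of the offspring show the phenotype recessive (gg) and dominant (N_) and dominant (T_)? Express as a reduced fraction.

GgNnTt gametes: GNT×1, GNt×1, GnT×1, Gnt×1, gNT×1, gNt×1, gnT×1, gnt×1
GgNnTt gametes: GNT×1, GNt×1, GnT×1, Gnt×1, gNT×1, gNt×1, gnT×1, gnt×1
GgNnTt×GgNnTt grid (8·8=64): GGNNTT=1 GGNNTt=2 GGNNtt=1 GGNnTT=2 GGNnTt=4 GGNntt=2 GGnnTT=1 GGnnTt=2 GGnntt=1 GgNNTT=2 GgNNTt=4 GgNNtt=2 GgNnTT=4 GgNnTt=8 GgNntt=4 GgnnTT=2 GgnnTt=4 Ggnntt=2 ggNNTT=1 ggNNTt=2 ggNNtt=1 ggNnTT=2 ggNnTt=4 ggNntt=2 ggnnTT=1 ggnnTt=2 ggnntt=1
gg N_ T_ hits 9/64; gcd=1; 9÷1/64÷1 = 9/64

P(gg N_ T_) = 9/64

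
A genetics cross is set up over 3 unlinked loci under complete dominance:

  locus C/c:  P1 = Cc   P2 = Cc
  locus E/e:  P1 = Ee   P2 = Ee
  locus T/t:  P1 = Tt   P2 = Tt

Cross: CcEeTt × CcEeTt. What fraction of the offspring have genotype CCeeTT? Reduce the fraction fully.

P(CCeeTT) = 1/64

CcEeTt gametes: CET×1, CEt×1, CeT×1, Cet×1, cET×1, cEt×1, ceT×1, cet×1
CcEeTt gametes: CET×1, CEt×1, CeT×1, Cet×1, cET×1, cEt×1, ceT×1, cet×1
CcEeTt×CcEeTt grid (8·8=64): CCEETT=1 CCEETt=2 CCEEtt=1 CCEeTT=2 CCEeTt=4 CCEett=2 CCeeTT=1 CCeeTt=2 CCeett=1 CcEETT=2 CcEETt=4 CcEEtt=2 CcEeTT=4 CcEeTt=8 CcEett=4 CceeTT=2 CceeTt=4 Cceett=2 ccEETT=1 ccEETt=2 ccEEtt=1 ccEeTT=2 ccEeTt=4 ccEett=2 cceeTT=1 cceeTt=2 cceett=1
CCeeTT hits 1/64; gcd=1; 1÷1/64÷1 = 1/64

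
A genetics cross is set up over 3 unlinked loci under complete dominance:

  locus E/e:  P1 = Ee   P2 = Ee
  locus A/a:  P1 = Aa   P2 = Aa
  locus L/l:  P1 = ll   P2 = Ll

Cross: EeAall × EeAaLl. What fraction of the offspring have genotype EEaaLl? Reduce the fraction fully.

P(EEaaLl) = 1/32

EeAall gametes: EAl×2, Eal×2, eAl×2, eal×2
EeAaLl gametes: EAL×1, EAl×1, EaL×1, Eal×1, eAL×1, eAl×1, eaL×1, eal×1
EeAall×EeAaLl grid (8·8=64): EEAALl=2 EEAAll=2 EEAaLl=4 EEAall=4 EEaaLl=2 EEaall=2 EeAALl=4 EeAAll=4 EeAaLl=8 EeAall=8 EeaaLl=4 Eeaall=4 eeAALl=2 eeAAll=2 eeAaLl=4 eeAall=4 eeaaLl=2 eeaall=2
EEaaLl hits 2/64; gcd=2; 2÷2/64÷2 = 1/32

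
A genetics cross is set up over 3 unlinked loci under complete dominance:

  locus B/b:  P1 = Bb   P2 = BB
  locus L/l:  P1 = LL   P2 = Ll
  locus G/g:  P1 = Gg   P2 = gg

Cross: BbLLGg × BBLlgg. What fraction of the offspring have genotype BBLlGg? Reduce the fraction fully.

BbLLGg gametes: BLG×2, BLg×2, bLG×2, bLg×2
BBLlgg gametes: BLg×4, Blg×4
BbLLGg×BBLlgg grid (8·8=64): BBLLGg=8 BBLLgg=8 BBLlGg=8 BBLlgg=8 BbLLGg=8 BbLLgg=8 BbLlGg=8 BbLlgg=8
BBLlGg hits 8/64; gcd=8; 8÷8/64÷8 = 1/8

P(BBLlGg) = 1/8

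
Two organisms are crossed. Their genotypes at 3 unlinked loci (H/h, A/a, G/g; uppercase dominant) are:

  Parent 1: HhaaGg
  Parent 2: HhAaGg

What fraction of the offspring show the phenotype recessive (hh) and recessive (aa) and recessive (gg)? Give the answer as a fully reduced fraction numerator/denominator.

P(hh aa gg) = 1/32

HhaaGg gametes: HaG×2, Hag×2, haG×2, hag×2
HhAaGg gametes: HAG×1, HAg×1, HaG×1, Hag×1, hAG×1, hAg×1, haG×1, hag×1
HhaaGg×HhAaGg grid (8·8=64): HHAaGG=2 HHAaGg=4 HHAagg=2 HHaaGG=2 HHaaGg=4 HHaagg=2 HhAaGG=4 HhAaGg=8 HhAagg=4 HhaaGG=4 HhaaGg=8 Hhaagg=4 hhAaGG=2 hhAaGg=4 hhAagg=2 hhaaGG=2 hhaaGg=4 hhaagg=2
hh aa gg hits 2/64; gcd=2; 2÷2/64÷2 = 1/32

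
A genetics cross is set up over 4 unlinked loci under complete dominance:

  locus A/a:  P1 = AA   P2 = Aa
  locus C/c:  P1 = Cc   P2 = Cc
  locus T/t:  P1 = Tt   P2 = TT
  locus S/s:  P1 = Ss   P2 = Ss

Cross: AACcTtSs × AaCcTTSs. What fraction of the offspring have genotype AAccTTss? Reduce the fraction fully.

P(AAccTTss) = 1/64

AACcTtSs gametes: ACTS×2, ACTs×2, ACtS×2, ACts×2, AcTS×2, AcTs×2, ActS×2, Acts×2
AaCcTTSs gametes: ACTS×2, ACTs×2, AcTS×2, AcTs×2, aCTS×2, aCTs×2, acTS×2, acTs×2
AACcTtSs×AaCcTTSs grid (16·16=256): AACCTTSS=4 AACCTTSs=8 AACCTTss=4 AACCTtSS=4 AACCTtSs=8 AACCTtss=4 AACcTTSS=8 AACcTTSs=16 AACcTTss=8 AACcTtSS=8 AACcTtSs=16 AACcTtss=8 AAccTTSS=4 AAccTTSs=8 AAccTTss=4 AAccTtSS=4 AAccTtSs=8 AAccTtss=4 AaCCTTSS=4 AaCCTTSs=8 AaCCTTss=4 AaCCTtSS=4 AaCCTtSs=8 AaCCTtss=4 AaCcTTSS=8 AaCcTTSs=16 AaCcTTss=8 AaCcTtSS=8 AaCcTtSs=16 AaCcTtss=8 AaccTTSS=4 AaccTTSs=8 AaccTTss=4 AaccTtSS=4 AaccTtSs=8 AaccTtss=4
AAccTTss hits 4/256; gcd=4; 4÷4/256÷4 = 1/64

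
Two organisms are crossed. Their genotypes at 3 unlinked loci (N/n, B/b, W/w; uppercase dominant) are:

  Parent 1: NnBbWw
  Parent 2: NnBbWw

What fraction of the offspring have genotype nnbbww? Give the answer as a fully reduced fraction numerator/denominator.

P(nnbbww) = 1/64

NnBbWw gametes: NBW×1, NBw×1, NbW×1, Nbw×1, nBW×1, nBw×1, nbW×1, nbw×1
NnBbWw gametes: NBW×1, NBw×1, NbW×1, Nbw×1, nBW×1, nBw×1, nbW×1, nbw×1
NnBbWw×NnBbWw grid (8·8=64): NNBBWW=1 NNBBWw=2 NNBBww=1 NNBbWW=2 NNBbWw=4 NNBbww=2 NNbbWW=1 NNbbWw=2 NNbbww=1 NnBBWW=2 NnBBWw=4 NnBBww=2 NnBbWW=4 NnBbWw=8 NnBbww=4 NnbbWW=2 NnbbWw=4 Nnbbww=2 nnBBWW=1 nnBBWw=2 nnBBww=1 nnBbWW=2 nnBbWw=4 nnBbww=2 nnbbWW=1 nnbbWw=2 nnbbww=1
nnbbww hits 1/64; gcd=1; 1÷1/64÷1 = 1/64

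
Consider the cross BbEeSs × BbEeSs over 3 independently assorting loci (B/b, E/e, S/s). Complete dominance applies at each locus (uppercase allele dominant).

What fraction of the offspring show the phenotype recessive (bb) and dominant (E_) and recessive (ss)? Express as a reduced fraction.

BbEeSs gametes: BES×1, BEs×1, BeS×1, Bes×1, bES×1, bEs×1, beS×1, bes×1
BbEeSs gametes: BES×1, BEs×1, BeS×1, Bes×1, bES×1, bEs×1, beS×1, bes×1
BbEeSs×BbEeSs grid (8·8=64): BBEESS=1 BBEESs=2 BBEEss=1 BBEeSS=2 BBEeSs=4 BBEess=2 BBeeSS=1 BBeeSs=2 BBeess=1 BbEESS=2 BbEESs=4 BbEEss=2 BbEeSS=4 BbEeSs=8 BbEess=4 BbeeSS=2 BbeeSs=4 Bbeess=2 bbEESS=1 bbEESs=2 bbEEss=1 bbEeSS=2 bbEeSs=4 bbEess=2 bbeeSS=1 bbeeSs=2 bbeess=1
bb E_ ss hits 3/64; gcd=1; 3÷1/64÷1 = 3/64

P(bb E_ ss) = 3/64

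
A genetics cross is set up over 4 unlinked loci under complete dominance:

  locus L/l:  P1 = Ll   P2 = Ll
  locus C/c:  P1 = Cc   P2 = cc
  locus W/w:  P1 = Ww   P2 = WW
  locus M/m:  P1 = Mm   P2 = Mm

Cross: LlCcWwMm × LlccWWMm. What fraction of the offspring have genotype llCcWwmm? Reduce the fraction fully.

LlCcWwMm gametes: LCWM×1, LCWm×1, LCwM×1, LCwm×1, LcWM×1, LcWm×1, LcwM×1, Lcwm×1, lCWM×1, lCWm×1, lCwM×1, lCwm×1, lcWM×1, lcWm×1, lcwM×1, lcwm×1
LlccWWMm gametes: LcWM×4, LcWm×4, lcWM×4, lcWm×4
LlCcWwMm×LlccWWMm grid (16·16=256): LLCcWWMM=4 LLCcWWMm=8 LLCcWWmm=4 LLCcWwMM=4 LLCcWwMm=8 LLCcWwmm=4 LLccWWMM=4 LLccWWMm=8 LLccWWmm=4 LLccWwMM=4 LLccWwMm=8 LLccWwmm=4 LlCcWWMM=8 LlCcWWMm=16 LlCcWWmm=8 LlCcWwMM=8 LlCcWwMm=16 LlCcWwmm=8 LlccWWMM=8 LlccWWMm=16 LlccWWmm=8 LlccWwMM=8 LlccWwMm=16 LlccWwmm=8 llCcWWMM=4 llCcWWMm=8 llCcWWmm=4 llCcWwMM=4 llCcWwMm=8 llCcWwmm=4 llccWWMM=4 llccWWMm=8 llccWWmm=4 llccWwMM=4 llccWwMm=8 llccWwmm=4
llCcWwmm hits 4/256; gcd=4; 4÷4/256÷4 = 1/64

P(llCcWwmm) = 1/64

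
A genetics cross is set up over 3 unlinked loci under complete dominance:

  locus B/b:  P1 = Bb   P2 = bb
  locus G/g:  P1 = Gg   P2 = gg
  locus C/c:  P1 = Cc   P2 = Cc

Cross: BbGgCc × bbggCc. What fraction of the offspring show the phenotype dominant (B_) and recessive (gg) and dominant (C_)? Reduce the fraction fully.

BbGgCc gametes: BGC×1, BGc×1, BgC×1, Bgc×1, bGC×1, bGc×1, bgC×1, bgc×1
bbggCc gametes: bgC×4, bgc×4
BbGgCc×bbggCc grid (8·8=64): BbGgCC=4 BbGgCc=8 BbGgcc=4 BbggCC=4 BbggCc=8 Bbggcc=4 bbGgCC=4 bbGgCc=8 bbGgcc=4 bbggCC=4 bbggCc=8 bbggcc=4
B_ gg C_ hits 12/64; gcd=4; 12÷4/64÷4 = 3/16

P(B_ gg C_) = 3/16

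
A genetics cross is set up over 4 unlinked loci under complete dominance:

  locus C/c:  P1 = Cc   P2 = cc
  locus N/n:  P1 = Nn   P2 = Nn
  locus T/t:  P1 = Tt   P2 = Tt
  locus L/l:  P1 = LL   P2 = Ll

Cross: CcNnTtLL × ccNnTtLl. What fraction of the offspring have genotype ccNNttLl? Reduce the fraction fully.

CcNnTtLL gametes: CNTL×2, CNtL×2, CnTL×2, CntL×2, cNTL×2, cNtL×2, cnTL×2, cntL×2
ccNnTtLl gametes: cNTL×2, cNTl×2, cNtL×2, cNtl×2, cnTL×2, cnTl×2, cntL×2, cntl×2
CcNnTtLL×ccNnTtLl grid (16·16=256): CcNNTTLL=4 CcNNTTLl=4 CcNNTtLL=8 CcNNTtLl=8 CcNNttLL=4 CcNNttLl=4 CcNnTTLL=8 CcNnTTLl=8 CcNnTtLL=16 CcNnTtLl=16 CcNnttLL=8 CcNnttLl=8 CcnnTTLL=4 CcnnTTLl=4 CcnnTtLL=8 CcnnTtLl=8 CcnnttLL=4 CcnnttLl=4 ccNNTTLL=4 ccNNTTLl=4 ccNNTtLL=8 ccNNTtLl=8 ccNNttLL=4 ccNNttLl=4 ccNnTTLL=8 ccNnTTLl=8 ccNnTtLL=16 ccNnTtLl=16 ccNnttLL=8 ccNnttLl=8 ccnnTTLL=4 ccnnTTLl=4 ccnnTtLL=8 ccnnTtLl=8 ccnnttLL=4 ccnnttLl=4
ccNNttLl hits 4/256; gcd=4; 4÷4/256÷4 = 1/64

P(ccNNttLl) = 1/64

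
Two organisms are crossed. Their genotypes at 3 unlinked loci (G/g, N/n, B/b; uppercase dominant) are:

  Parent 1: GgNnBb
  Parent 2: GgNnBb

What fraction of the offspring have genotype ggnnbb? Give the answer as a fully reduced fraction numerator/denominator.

P(ggnnbb) = 1/64

GgNnBb gametes: GNB×1, GNb×1, GnB×1, Gnb×1, gNB×1, gNb×1, gnB×1, gnb×1
GgNnBb gametes: GNB×1, GNb×1, GnB×1, Gnb×1, gNB×1, gNb×1, gnB×1, gnb×1
GgNnBb×GgNnBb grid (8·8=64): GGNNBB=1 GGNNBb=2 GGNNbb=1 GGNnBB=2 GGNnBb=4 GGNnbb=2 GGnnBB=1 GGnnBb=2 GGnnbb=1 GgNNBB=2 GgNNBb=4 GgNNbb=2 GgNnBB=4 GgNnBb=8 GgNnbb=4 GgnnBB=2 GgnnBb=4 Ggnnbb=2 ggNNBB=1 ggNNBb=2 ggNNbb=1 ggNnBB=2 ggNnBb=4 ggNnbb=2 ggnnBB=1 ggnnBb=2 ggnnbb=1
ggnnbb hits 1/64; gcd=1; 1÷1/64÷1 = 1/64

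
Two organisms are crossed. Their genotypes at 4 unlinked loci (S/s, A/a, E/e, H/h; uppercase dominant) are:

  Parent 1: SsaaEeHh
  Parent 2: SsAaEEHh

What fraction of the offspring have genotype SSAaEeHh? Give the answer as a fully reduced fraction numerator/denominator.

P(SSAaEeHh) = 1/32

SsaaEeHh gametes: SaEH×2, SaEh×2, SaeH×2, Saeh×2, saEH×2, saEh×2, saeH×2, saeh×2
SsAaEEHh gametes: SAEH×2, SAEh×2, SaEH×2, SaEh×2, sAEH×2, sAEh×2, saEH×2, saEh×2
SsaaEeHh×SsAaEEHh grid (16·16=256): SSAaEEHH=4 SSAaEEHh=8 SSAaEEhh=4 SSAaEeHH=4 SSAaEeHh=8 SSAaEehh=4 SSaaEEHH=4 SSaaEEHh=8 SSaaEEhh=4 SSaaEeHH=4 SSaaEeHh=8 SSaaEehh=4 SsAaEEHH=8 SsAaEEHh=16 SsAaEEhh=8 SsAaEeHH=8 SsAaEeHh=16 SsAaEehh=8 SsaaEEHH=8 SsaaEEHh=16 SsaaEEhh=8 SsaaEeHH=8 SsaaEeHh=16 SsaaEehh=8 ssAaEEHH=4 ssAaEEHh=8 ssAaEEhh=4 ssAaEeHH=4 ssAaEeHh=8 ssAaEehh=4 ssaaEEHH=4 ssaaEEHh=8 ssaaEEhh=4 ssaaEeHH=4 ssaaEeHh=8 ssaaEehh=4
SSAaEeHh hits 8/256; gcd=8; 8÷8/256÷8 = 1/32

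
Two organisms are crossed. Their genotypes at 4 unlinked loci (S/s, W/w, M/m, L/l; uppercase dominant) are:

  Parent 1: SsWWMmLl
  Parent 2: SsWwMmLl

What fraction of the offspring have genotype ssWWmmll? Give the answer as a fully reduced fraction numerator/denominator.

SsWWMmLl gametes: SWML×2, SWMl×2, SWmL×2, SWml×2, sWML×2, sWMl×2, sWmL×2, sWml×2
SsWwMmLl gametes: SWML×1, SWMl×1, SWmL×1, SWml×1, SwML×1, SwMl×1, SwmL×1, Swml×1, sWML×1, sWMl×1, sWmL×1, sWml×1, swML×1, swMl×1, swmL×1, swml×1
SsWWMmLl×SsWwMmLl grid (16·16=256): SSWWMMLL=2 SSWWMMLl=4 SSWWMMll=2 SSWWMmLL=4 SSWWMmLl=8 SSWWMmll=4 SSWWmmLL=2 SSWWmmLl=4 SSWWmmll=2 SSWwMMLL=2 SSWwMMLl=4 SSWwMMll=2 SSWwMmLL=4 SSWwMmLl=8 SSWwMmll=4 SSWwmmLL=2 SSWwmmLl=4 SSWwmmll=2 SsWWMMLL=4 SsWWMMLl=8 SsWWMMll=4 SsWWMmLL=8 SsWWMmLl=16 SsWWMmll=8 SsWWmmLL=4 SsWWmmLl=8 SsWWmmll=4 SsWwMMLL=4 SsWwMMLl=8 SsWwMMll=4 SsWwMmLL=8 SsWwMmLl=16 SsWwMmll=8 SsWwmmLL=4 SsWwmmLl=8 SsWwmmll=4 ssWWMMLL=2 ssWWMMLl=4 ssWWMMll=2 ssWWMmLL=4 ssWWMmLl=8 ssWWMmll=4 ssWWmmLL=2 ssWWmmLl=4 ssWWmmll=2 ssWwMMLL=2 ssWwMMLl=4 ssWwMMll=2 ssWwMmLL=4 ssWwMmLl=8 ssWwMmll=4 ssWwmmLL=2 ssWwmmLl=4 ssWwmmll=2
ssWWmmll hits 2/256; gcd=2; 2÷2/256÷2 = 1/128

P(ssWWmmll) = 1/128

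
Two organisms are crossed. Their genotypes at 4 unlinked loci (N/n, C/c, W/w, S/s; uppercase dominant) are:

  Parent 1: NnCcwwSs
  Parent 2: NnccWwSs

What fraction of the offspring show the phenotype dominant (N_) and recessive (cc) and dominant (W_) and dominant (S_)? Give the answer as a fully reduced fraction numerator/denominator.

P(N_ cc W_ S_) = 9/64

NnCcwwSs gametes: NCwS×2, NCws×2, NcwS×2, Ncws×2, nCwS×2, nCws×2, ncwS×2, ncws×2
NnccWwSs gametes: NcWS×2, NcWs×2, NcwS×2, Ncws×2, ncWS×2, ncWs×2, ncwS×2, ncws×2
NnCcwwSs×NnccWwSs grid (16·16=256): NNCcWwSS=4 NNCcWwSs=8 NNCcWwss=4 NNCcwwSS=4 NNCcwwSs=8 NNCcwwss=4 NNccWwSS=4 NNccWwSs=8 NNccWwss=4 NNccwwSS=4 NNccwwSs=8 NNccwwss=4 NnCcWwSS=8 NnCcWwSs=16 NnCcWwss=8 NnCcwwSS=8 NnCcwwSs=16 NnCcwwss=8 NnccWwSS=8 NnccWwSs=16 NnccWwss=8 NnccwwSS=8 NnccwwSs=16 Nnccwwss=8 nnCcWwSS=4 nnCcWwSs=8 nnCcWwss=4 nnCcwwSS=4 nnCcwwSs=8 nnCcwwss=4 nnccWwSS=4 nnccWwSs=8 nnccWwss=4 nnccwwSS=4 nnccwwSs=8 nnccwwss=4
N_ cc W_ S_ hits 36/256; gcd=4; 36÷4/256÷4 = 9/64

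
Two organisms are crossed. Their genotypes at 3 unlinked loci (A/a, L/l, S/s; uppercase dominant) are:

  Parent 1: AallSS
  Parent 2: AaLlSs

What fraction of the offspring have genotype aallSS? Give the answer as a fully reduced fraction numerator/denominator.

AallSS gametes: AlS×4, alS×4
AaLlSs gametes: ALS×1, ALs×1, AlS×1, Als×1, aLS×1, aLs×1, alS×1, als×1
AallSS×AaLlSs grid (8·8=64): AALlSS=4 AALlSs=4 AAllSS=4 AAllSs=4 AaLlSS=8 AaLlSs=8 AallSS=8 AallSs=8 aaLlSS=4 aaLlSs=4 aallSS=4 aallSs=4
aallSS hits 4/64; gcd=4; 4÷4/64÷4 = 1/16

P(aallSS) = 1/16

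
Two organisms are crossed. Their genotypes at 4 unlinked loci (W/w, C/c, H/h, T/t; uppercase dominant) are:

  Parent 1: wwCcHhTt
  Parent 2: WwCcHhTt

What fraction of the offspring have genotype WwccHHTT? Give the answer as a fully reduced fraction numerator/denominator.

wwCcHhTt gametes: wCHT×2, wCHt×2, wChT×2, wCht×2, wcHT×2, wcHt×2, wchT×2, wcht×2
WwCcHhTt gametes: WCHT×1, WCHt×1, WChT×1, WCht×1, WcHT×1, WcHt×1, WchT×1, Wcht×1, wCHT×1, wCHt×1, wChT×1, wCht×1, wcHT×1, wcHt×1, wchT×1, wcht×1
wwCcHhTt×WwCcHhTt grid (16·16=256): WwCCHHTT=2 WwCCHHTt=4 WwCCHHtt=2 WwCCHhTT=4 WwCCHhTt=8 WwCCHhtt=4 WwCChhTT=2 WwCChhTt=4 WwCChhtt=2 WwCcHHTT=4 WwCcHHTt=8 WwCcHHtt=4 WwCcHhTT=8 WwCcHhTt=16 WwCcHhtt=8 WwCchhTT=4 WwCchhTt=8 WwCchhtt=4 WwccHHTT=2 WwccHHTt=4 WwccHHtt=2 WwccHhTT=4 WwccHhTt=8 WwccHhtt=4 WwcchhTT=2 WwcchhTt=4 Wwcchhtt=2 wwCCHHTT=2 wwCCHHTt=4 wwCCHHtt=2 wwCCHhTT=4 wwCCHhTt=8 wwCCHhtt=4 wwCChhTT=2 wwCChhTt=4 wwCChhtt=2 wwCcHHTT=4 wwCcHHTt=8 wwCcHHtt=4 wwCcHhTT=8 wwCcHhTt=16 wwCcHhtt=8 wwCchhTT=4 wwCchhTt=8 wwCchhtt=4 wwccHHTT=2 wwccHHTt=4 wwccHHtt=2 wwccHhTT=4 wwccHhTt=8 wwccHhtt=4 wwcchhTT=2 wwcchhTt=4 wwcchhtt=2
WwccHHTT hits 2/256; gcd=2; 2÷2/256÷2 = 1/128

P(WwccHHTT) = 1/128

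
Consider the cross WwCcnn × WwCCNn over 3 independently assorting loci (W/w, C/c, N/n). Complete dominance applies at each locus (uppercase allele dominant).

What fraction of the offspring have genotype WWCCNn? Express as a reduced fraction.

P(WWCCNn) = 1/16

WwCcnn gametes: WCn×2, Wcn×2, wCn×2, wcn×2
WwCCNn gametes: WCN×2, WCn×2, wCN×2, wCn×2
WwCcnn×WwCCNn grid (8·8=64): WWCCNn=4 WWCCnn=4 WWCcNn=4 WWCcnn=4 WwCCNn=8 WwCCnn=8 WwCcNn=8 WwCcnn=8 wwCCNn=4 wwCCnn=4 wwCcNn=4 wwCcnn=4
WWCCNn hits 4/64; gcd=4; 4÷4/64÷4 = 1/16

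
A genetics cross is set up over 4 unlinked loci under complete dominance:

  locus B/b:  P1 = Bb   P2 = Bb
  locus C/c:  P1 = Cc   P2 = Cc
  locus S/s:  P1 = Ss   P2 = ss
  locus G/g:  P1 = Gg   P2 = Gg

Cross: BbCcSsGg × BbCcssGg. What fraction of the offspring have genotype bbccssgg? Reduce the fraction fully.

P(bbccssgg) = 1/128

BbCcSsGg gametes: BCSG×1, BCSg×1, BCsG×1, BCsg×1, BcSG×1, BcSg×1, BcsG×1, Bcsg×1, bCSG×1, bCSg×1, bCsG×1, bCsg×1, bcSG×1, bcSg×1, bcsG×1, bcsg×1
BbCcssGg gametes: BCsG×2, BCsg×2, BcsG×2, Bcsg×2, bCsG×2, bCsg×2, bcsG×2, bcsg×2
BbCcSsGg×BbCcssGg grid (16·16=256): BBCCSsGG=2 BBCCSsGg=4 BBCCSsgg=2 BBCCssGG=2 BBCCssGg=4 BBCCssgg=2 BBCcSsGG=4 BBCcSsGg=8 BBCcSsgg=4 BBCcssGG=4 BBCcssGg=8 BBCcssgg=4 BBccSsGG=2 BBccSsGg=4 BBccSsgg=2 BBccssGG=2 BBccssGg=4 BBccssgg=2 BbCCSsGG=4 BbCCSsGg=8 BbCCSsgg=4 BbCCssGG=4 BbCCssGg=8 BbCCssgg=4 BbCcSsGG=8 BbCcSsGg=16 BbCcSsgg=8 BbCcssGG=8 BbCcssGg=16 BbCcssgg=8 BbccSsGG=4 BbccSsGg=8 BbccSsgg=4 BbccssGG=4 BbccssGg=8 Bbccssgg=4 bbCCSsGG=2 bbCCSsGg=4 bbCCSsgg=2 bbCCssGG=2 bbCCssGg=4 bbCCssgg=2 bbCcSsGG=4 bbCcSsGg=8 bbCcSsgg=4 bbCcssGG=4 bbCcssGg=8 bbCcssgg=4 bbccSsGG=2 bbccSsGg=4 bbccSsgg=2 bbccssGG=2 bbccssGg=4 bbccssgg=2
bbccssgg hits 2/256; gcd=2; 2÷2/256÷2 = 1/128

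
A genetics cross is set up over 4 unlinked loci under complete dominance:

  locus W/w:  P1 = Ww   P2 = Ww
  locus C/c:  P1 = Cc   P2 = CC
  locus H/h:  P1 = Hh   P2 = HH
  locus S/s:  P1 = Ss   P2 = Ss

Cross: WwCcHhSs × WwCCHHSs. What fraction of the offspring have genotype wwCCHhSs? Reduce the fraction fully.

WwCcHhSs gametes: WCHS×1, WCHs×1, WChS×1, WChs×1, WcHS×1, WcHs×1, WchS×1, Wchs×1, wCHS×1, wCHs×1, wChS×1, wChs×1, wcHS×1, wcHs×1, wchS×1, wchs×1
WwCCHHSs gametes: WCHS×4, WCHs×4, wCHS×4, wCHs×4
WwCcHhSs×WwCCHHSs grid (16·16=256): WWCCHHSS=4 WWCCHHSs=8 WWCCHHss=4 WWCCHhSS=4 WWCCHhSs=8 WWCCHhss=4 WWCcHHSS=4 WWCcHHSs=8 WWCcHHss=4 WWCcHhSS=4 WWCcHhSs=8 WWCcHhss=4 WwCCHHSS=8 WwCCHHSs=16 WwCCHHss=8 WwCCHhSS=8 WwCCHhSs=16 WwCCHhss=8 WwCcHHSS=8 WwCcHHSs=16 WwCcHHss=8 WwCcHhSS=8 WwCcHhSs=16 WwCcHhss=8 wwCCHHSS=4 wwCCHHSs=8 wwCCHHss=4 wwCCHhSS=4 wwCCHhSs=8 wwCCHhss=4 wwCcHHSS=4 wwCcHHSs=8 wwCcHHss=4 wwCcHhSS=4 wwCcHhSs=8 wwCcHhss=4
wwCCHhSs hits 8/256; gcd=8; 8÷8/256÷8 = 1/32

P(wwCCHhSs) = 1/32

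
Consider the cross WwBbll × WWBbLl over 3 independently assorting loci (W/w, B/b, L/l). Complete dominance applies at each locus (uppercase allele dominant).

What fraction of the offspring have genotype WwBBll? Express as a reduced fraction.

P(WwBBll) = 1/16

WwBbll gametes: WBl×2, Wbl×2, wBl×2, wbl×2
WWBbLl gametes: WBL×2, WBl×2, WbL×2, Wbl×2
WwBbll×WWBbLl grid (8·8=64): WWBBLl=4 WWBBll=4 WWBbLl=8 WWBbll=8 WWbbLl=4 WWbbll=4 WwBBLl=4 WwBBll=4 WwBbLl=8 WwBbll=8 WwbbLl=4 Wwbbll=4
WwBBll hits 4/64; gcd=4; 4÷4/64÷4 = 1/16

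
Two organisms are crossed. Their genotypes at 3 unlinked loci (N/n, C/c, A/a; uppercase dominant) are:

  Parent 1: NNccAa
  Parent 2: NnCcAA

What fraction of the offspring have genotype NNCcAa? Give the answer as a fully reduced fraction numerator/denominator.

P(NNCcAa) = 1/8

NNccAa gametes: NcA×4, Nca×4
NnCcAA gametes: NCA×2, NcA×2, nCA×2, ncA×2
NNccAa×NnCcAA grid (8·8=64): NNCcAA=8 NNCcAa=8 NNccAA=8 NNccAa=8 NnCcAA=8 NnCcAa=8 NnccAA=8 NnccAa=8
NNCcAa hits 8/64; gcd=8; 8÷8/64÷8 = 1/8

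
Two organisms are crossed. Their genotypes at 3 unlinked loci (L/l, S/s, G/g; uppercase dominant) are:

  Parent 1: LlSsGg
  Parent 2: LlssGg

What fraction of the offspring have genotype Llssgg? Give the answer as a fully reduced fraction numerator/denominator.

LlSsGg gametes: LSG×1, LSg×1, LsG×1, Lsg×1, lSG×1, lSg×1, lsG×1, lsg×1
LlssGg gametes: LsG×2, Lsg×2, lsG×2, lsg×2
LlSsGg×LlssGg grid (8·8=64): LLSsGG=2 LLSsGg=4 LLSsgg=2 LLssGG=2 LLssGg=4 LLssgg=2 LlSsGG=4 LlSsGg=8 LlSsgg=4 LlssGG=4 LlssGg=8 Llssgg=4 llSsGG=2 llSsGg=4 llSsgg=2 llssGG=2 llssGg=4 llssgg=2
Llssgg hits 4/64; gcd=4; 4÷4/64÷4 = 1/16

P(Llssgg) = 1/16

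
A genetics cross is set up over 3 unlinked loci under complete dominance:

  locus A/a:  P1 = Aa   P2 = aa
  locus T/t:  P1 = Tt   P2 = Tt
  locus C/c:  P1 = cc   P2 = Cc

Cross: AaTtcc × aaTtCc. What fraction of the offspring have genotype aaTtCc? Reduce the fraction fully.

AaTtcc gametes: ATc×2, Atc×2, aTc×2, atc×2
aaTtCc gametes: aTC×2, aTc×2, atC×2, atc×2
AaTtcc×aaTtCc grid (8·8=64): AaTTCc=4 AaTTcc=4 AaTtCc=8 AaTtcc=8 AattCc=4 Aattcc=4 aaTTCc=4 aaTTcc=4 aaTtCc=8 aaTtcc=8 aattCc=4 aattcc=4
aaTtCc hits 8/64; gcd=8; 8÷8/64÷8 = 1/8

P(aaTtCc) = 1/8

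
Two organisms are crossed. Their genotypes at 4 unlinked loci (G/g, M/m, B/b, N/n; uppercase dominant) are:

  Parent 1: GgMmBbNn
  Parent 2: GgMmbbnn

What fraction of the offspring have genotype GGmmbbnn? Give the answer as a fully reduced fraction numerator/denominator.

P(GGmmbbnn) = 1/64

GgMmBbNn gametes: GMBN×1, GMBn×1, GMbN×1, GMbn×1, GmBN×1, GmBn×1, GmbN×1, Gmbn×1, gMBN×1, gMBn×1, gMbN×1, gMbn×1, gmBN×1, gmBn×1, gmbN×1, gmbn×1
GgMmbbnn gametes: GMbn×4, Gmbn×4, gMbn×4, gmbn×4
GgMmBbNn×GgMmbbnn grid (16·16=256): GGMMBbNn=4 GGMMBbnn=4 GGMMbbNn=4 GGMMbbnn=4 GGMmBbNn=8 GGMmBbnn=8 GGMmbbNn=8 GGMmbbnn=8 GGmmBbNn=4 GGmmBbnn=4 GGmmbbNn=4 GGmmbbnn=4 GgMMBbNn=8 GgMMBbnn=8 GgMMbbNn=8 GgMMbbnn=8 GgMmBbNn=16 GgMmBbnn=16 GgMmbbNn=16 GgMmbbnn=16 GgmmBbNn=8 GgmmBbnn=8 GgmmbbNn=8 Ggmmbbnn=8 ggMMBbNn=4 ggMMBbnn=4 ggMMbbNn=4 ggMMbbnn=4 ggMmBbNn=8 ggMmBbnn=8 ggMmbbNn=8 ggMmbbnn=8 ggmmBbNn=4 ggmmBbnn=4 ggmmbbNn=4 ggmmbbnn=4
GGmmbbnn hits 4/256; gcd=4; 4÷4/256÷4 = 1/64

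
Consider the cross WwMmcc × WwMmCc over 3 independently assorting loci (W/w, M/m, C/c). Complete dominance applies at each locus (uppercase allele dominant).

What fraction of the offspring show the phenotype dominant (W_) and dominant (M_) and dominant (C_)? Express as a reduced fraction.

P(W_ M_ C_) = 9/32

WwMmcc gametes: WMc×2, Wmc×2, wMc×2, wmc×2
WwMmCc gametes: WMC×1, WMc×1, WmC×1, Wmc×1, wMC×1, wMc×1, wmC×1, wmc×1
WwMmcc×WwMmCc grid (8·8=64): WWMMCc=2 WWMMcc=2 WWMmCc=4 WWMmcc=4 WWmmCc=2 WWmmcc=2 WwMMCc=4 WwMMcc=4 WwMmCc=8 WwMmcc=8 WwmmCc=4 Wwmmcc=4 wwMMCc=2 wwMMcc=2 wwMmCc=4 wwMmcc=4 wwmmCc=2 wwmmcc=2
W_ M_ C_ hits 18/64; gcd=2; 18÷2/64÷2 = 9/32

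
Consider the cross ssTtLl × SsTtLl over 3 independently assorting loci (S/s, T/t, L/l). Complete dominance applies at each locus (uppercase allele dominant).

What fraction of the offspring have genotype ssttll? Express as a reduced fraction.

ssTtLl gametes: sTL×2, sTl×2, stL×2, stl×2
SsTtLl gametes: STL×1, STl×1, StL×1, Stl×1, sTL×1, sTl×1, stL×1, stl×1
ssTtLl×SsTtLl grid (8·8=64): SsTTLL=2 SsTTLl=4 SsTTll=2 SsTtLL=4 SsTtLl=8 SsTtll=4 SsttLL=2 SsttLl=4 Ssttll=2 ssTTLL=2 ssTTLl=4 ssTTll=2 ssTtLL=4 ssTtLl=8 ssTtll=4 ssttLL=2 ssttLl=4 ssttll=2
ssttll hits 2/64; gcd=2; 2÷2/64÷2 = 1/32

P(ssttll) = 1/32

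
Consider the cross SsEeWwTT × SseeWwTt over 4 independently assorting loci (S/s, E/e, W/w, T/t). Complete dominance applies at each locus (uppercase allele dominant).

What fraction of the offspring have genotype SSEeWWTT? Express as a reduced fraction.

P(SSEeWWTT) = 1/64

SsEeWwTT gametes: SEWT×2, SEwT×2, SeWT×2, SewT×2, sEWT×2, sEwT×2, seWT×2, sewT×2
SseeWwTt gametes: SeWT×2, SeWt×2, SewT×2, Sewt×2, seWT×2, seWt×2, sewT×2, sewt×2
SsEeWwTT×SseeWwTt grid (16·16=256): SSEeWWTT=4 SSEeWWTt=4 SSEeWwTT=8 SSEeWwTt=8 SSEewwTT=4 SSEewwTt=4 SSeeWWTT=4 SSeeWWTt=4 SSeeWwTT=8 SSeeWwTt=8 SSeewwTT=4 SSeewwTt=4 SsEeWWTT=8 SsEeWWTt=8 SsEeWwTT=16 SsEeWwTt=16 SsEewwTT=8 SsEewwTt=8 SseeWWTT=8 SseeWWTt=8 SseeWwTT=16 SseeWwTt=16 SseewwTT=8 SseewwTt=8 ssEeWWTT=4 ssEeWWTt=4 ssEeWwTT=8 ssEeWwTt=8 ssEewwTT=4 ssEewwTt=4 sseeWWTT=4 sseeWWTt=4 sseeWwTT=8 sseeWwTt=8 sseewwTT=4 sseewwTt=4
SSEeWWTT hits 4/256; gcd=4; 4÷4/256÷4 = 1/64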